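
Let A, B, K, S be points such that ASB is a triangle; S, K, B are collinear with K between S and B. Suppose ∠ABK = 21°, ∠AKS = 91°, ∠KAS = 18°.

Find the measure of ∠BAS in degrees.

∠BAS = 88°

1. ∠ABS = 21°  [K on ray BS]
2. ∠ASK = 71°  [△ASK]
3. ∠ASB = 71°  [K on ray SB]
4. ∠BAS = 88°  [△ASB]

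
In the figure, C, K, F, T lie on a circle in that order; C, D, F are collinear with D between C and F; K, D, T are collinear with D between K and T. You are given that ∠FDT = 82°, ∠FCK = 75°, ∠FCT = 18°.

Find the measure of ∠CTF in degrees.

∠CTF = 139°

1. ∠FTK = 75°  [same arc KF]
2. ∠CFT = 23°  [△FDT]
3. ∠CTF = 139°  [△CFT]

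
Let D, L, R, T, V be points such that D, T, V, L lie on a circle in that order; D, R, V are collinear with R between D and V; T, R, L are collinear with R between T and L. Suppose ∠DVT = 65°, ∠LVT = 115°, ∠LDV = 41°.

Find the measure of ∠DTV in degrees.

1. ∠LTV = 41°  [same arc VL]
2. ∠TLV = 24°  [△TVL]
3. ∠TDV = 24°  [same arc TV]
4. ∠DTV = 91°  [△DTV]

∠DTV = 91°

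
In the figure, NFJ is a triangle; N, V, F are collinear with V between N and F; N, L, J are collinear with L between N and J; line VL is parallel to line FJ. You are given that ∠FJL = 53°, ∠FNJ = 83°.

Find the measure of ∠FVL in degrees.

1. ∠FJN = 53°  [L on ray JN]
2. ∠JFN = 44°  [△NFJ]
3. ∠LVN = 44°  [VL∥FJ, corresponding at V]
4. ∠FVL = 136°  [linear pair at V on NF]

∠FVL = 136°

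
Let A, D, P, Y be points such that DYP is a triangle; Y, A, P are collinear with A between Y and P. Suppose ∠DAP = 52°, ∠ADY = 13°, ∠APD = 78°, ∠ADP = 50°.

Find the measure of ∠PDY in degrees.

1. ∠DAY = 128°  [linear pair at A on YP]
2. ∠AYD = 39°  [△DYA]
3. ∠DPY = 78°  [A on ray PY]
4. ∠DYP = 39°  [A on ray YP]
5. ∠PDY = 63°  [△DYP]

∠PDY = 63°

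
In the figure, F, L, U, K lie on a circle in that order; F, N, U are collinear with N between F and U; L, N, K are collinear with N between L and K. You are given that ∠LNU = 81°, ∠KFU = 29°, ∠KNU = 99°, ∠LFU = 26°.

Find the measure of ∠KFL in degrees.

1. ∠FNK = 81°  [vertical angles at N]
2. ∠FNL = 99°  [linear pair at N on FU]
3. ∠FKL = 70°  [△FNK]
4. ∠FLK = 55°  [△FNL]
5. ∠KFL = 55°  [△FLK]

∠KFL = 55°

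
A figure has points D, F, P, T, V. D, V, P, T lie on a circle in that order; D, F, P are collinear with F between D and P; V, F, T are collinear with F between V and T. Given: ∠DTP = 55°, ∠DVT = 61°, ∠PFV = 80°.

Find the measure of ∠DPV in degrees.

1. ∠DPT = 61°  [same arc DT]
2. ∠DFT = 80°  [vertical angles at F]
3. ∠PDT = 64°  [△DPT]
4. ∠DTV = 36°  [△DFT]
5. ∠DPV = 36°  [same arc DV]

∠DPV = 36°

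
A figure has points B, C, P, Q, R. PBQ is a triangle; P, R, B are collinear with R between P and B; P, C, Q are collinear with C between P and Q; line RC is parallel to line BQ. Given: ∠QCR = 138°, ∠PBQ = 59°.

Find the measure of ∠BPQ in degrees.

∠BPQ = 79°

1. ∠PCR = 42°  [linear pair at C on PQ]
2. ∠CRP = 59°  [RC∥BQ, corresponding at R]
3. ∠CPR = 79°  [△PRC]
4. ∠BPQ = 79°  [R on PB, C on PQ]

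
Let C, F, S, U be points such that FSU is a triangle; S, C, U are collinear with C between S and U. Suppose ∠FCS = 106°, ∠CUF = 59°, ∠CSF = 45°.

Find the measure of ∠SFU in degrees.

1. ∠FUS = 59°  [C on ray US]
2. ∠FSU = 45°  [C on ray SU]
3. ∠SFU = 76°  [△FSU]

∠SFU = 76°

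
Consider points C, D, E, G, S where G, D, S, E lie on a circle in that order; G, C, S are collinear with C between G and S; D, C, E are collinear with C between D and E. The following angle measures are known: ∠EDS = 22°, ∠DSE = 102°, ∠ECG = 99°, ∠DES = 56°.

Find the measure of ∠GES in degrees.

1. ∠EGS = 22°  [same arc SE]
2. ∠ECS = 81°  [linear pair at C on GS]
3. ∠ESG = 43°  [△SCE]
4. ∠GES = 115°  [△GSE]

∠GES = 115°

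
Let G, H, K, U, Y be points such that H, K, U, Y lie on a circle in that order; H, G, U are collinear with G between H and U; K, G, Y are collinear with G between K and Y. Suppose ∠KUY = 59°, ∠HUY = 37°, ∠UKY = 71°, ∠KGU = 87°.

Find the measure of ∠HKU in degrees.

∠HKU = 108°

1. ∠KYU = 50°  [△KUY]
2. ∠HUK = 22°  [△KGU]
3. ∠KHU = 50°  [same arc KU]
4. ∠HKU = 108°  [△HKU]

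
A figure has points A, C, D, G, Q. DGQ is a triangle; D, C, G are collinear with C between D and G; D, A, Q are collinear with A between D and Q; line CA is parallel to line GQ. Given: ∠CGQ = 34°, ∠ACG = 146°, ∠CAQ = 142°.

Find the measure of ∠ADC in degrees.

∠ADC = 108°

1. ∠ACD = 34°  [linear pair at C on DG]
2. ∠CAD = 38°  [linear pair at A on DQ]
3. ∠ADC = 108°  [△DCA]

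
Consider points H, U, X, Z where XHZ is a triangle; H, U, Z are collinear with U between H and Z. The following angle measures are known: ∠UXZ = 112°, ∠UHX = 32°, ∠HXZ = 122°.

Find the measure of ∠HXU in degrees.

∠HXU = 10°

1. ∠XHZ = 32°  [U on ray HZ]
2. ∠HZX = 26°  [△XHZ]
3. ∠UZX = 26°  [U on ray ZH]
4. ∠XUZ = 42°  [△XUZ]
5. ∠HUX = 138°  [linear pair at U on HZ]
6. ∠HXU = 10°  [△XHU]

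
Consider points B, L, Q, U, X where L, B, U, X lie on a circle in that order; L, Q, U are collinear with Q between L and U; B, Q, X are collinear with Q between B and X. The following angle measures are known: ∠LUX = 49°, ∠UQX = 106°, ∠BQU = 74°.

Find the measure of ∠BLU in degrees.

∠BLU = 25°

1. ∠LBX = 49°  [same arc LX]
2. ∠BQL = 106°  [vertical angles at Q]
3. ∠BLU = 25°  [△LQB]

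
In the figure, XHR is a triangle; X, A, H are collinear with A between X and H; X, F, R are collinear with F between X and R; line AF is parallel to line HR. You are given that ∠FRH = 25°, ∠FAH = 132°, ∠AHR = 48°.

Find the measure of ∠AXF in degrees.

1. ∠HRX = 25°  [F on ray RX]
2. ∠FAX = 48°  [linear pair at A on XH]
3. ∠AFX = 25°  [AF∥HR, corresponding at F]
4. ∠AXF = 107°  [△XAF]

∠AXF = 107°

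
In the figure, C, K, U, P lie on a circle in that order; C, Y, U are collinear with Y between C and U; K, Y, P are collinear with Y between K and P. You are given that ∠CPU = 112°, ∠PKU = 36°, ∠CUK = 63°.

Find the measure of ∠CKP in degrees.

∠CKP = 32°

1. ∠CKU = 68°  [cyclic CKUP, opposite ∠K+∠P]
2. ∠KYU = 81°  [△KYU]
3. ∠KCU = 49°  [△CKU]
4. ∠CYK = 99°  [linear pair at Y on CU]
5. ∠CKP = 32°  [△CYK]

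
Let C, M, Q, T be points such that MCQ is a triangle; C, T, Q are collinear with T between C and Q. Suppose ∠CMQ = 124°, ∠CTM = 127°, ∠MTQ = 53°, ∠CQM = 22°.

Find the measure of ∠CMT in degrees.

∠CMT = 19°

1. ∠MCQ = 34°  [△MCQ]
2. ∠MCT = 34°  [T on ray CQ]
3. ∠CMT = 19°  [△MCT]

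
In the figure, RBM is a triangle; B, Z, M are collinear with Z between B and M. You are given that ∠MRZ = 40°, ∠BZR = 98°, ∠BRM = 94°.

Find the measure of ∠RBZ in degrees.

∠RBZ = 28°

1. ∠MZR = 82°  [linear pair at Z on BM]
2. ∠RMZ = 58°  [△RZM]
3. ∠BMR = 58°  [Z on ray MB]
4. ∠MBR = 28°  [△RBM]
5. ∠RBZ = 28°  [Z on ray BM]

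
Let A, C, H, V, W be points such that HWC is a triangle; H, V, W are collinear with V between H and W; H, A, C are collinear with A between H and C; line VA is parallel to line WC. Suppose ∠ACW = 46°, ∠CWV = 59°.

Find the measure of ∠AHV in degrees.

∠AHV = 75°

1. ∠HCW = 46°  [A on ray CH]
2. ∠CWH = 59°  [V on ray WH]
3. ∠CHW = 75°  [△HWC]
4. ∠AHV = 75°  [V on HW, A on HC]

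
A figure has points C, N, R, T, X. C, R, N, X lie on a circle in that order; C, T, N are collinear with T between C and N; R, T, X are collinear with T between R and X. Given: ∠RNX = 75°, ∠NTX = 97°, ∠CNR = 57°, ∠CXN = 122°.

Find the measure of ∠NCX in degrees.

∠NCX = 40°

1. ∠CTX = 83°  [linear pair at T on CN]
2. ∠CXR = 57°  [same arc CR]
3. ∠NCX = 40°  [△CTX]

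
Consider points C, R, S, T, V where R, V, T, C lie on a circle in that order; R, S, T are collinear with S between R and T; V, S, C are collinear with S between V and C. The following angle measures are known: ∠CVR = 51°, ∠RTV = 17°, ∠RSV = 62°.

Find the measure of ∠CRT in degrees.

∠CRT = 45°

1. ∠CTR = 51°  [same arc RC]
2. ∠TRV = 67°  [△RSV]
3. ∠RVT = 96°  [△RVT]
4. ∠RCT = 84°  [cyclic RVTC, opposite ∠V+∠C]
5. ∠CRT = 45°  [△RTC]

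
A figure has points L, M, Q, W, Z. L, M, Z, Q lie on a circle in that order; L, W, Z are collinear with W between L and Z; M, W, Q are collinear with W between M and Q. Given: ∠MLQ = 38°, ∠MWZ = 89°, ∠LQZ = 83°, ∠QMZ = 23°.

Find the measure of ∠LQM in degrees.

∠LQM = 68°

1. ∠LWQ = 89°  [vertical angles at W]
2. ∠QLZ = 23°  [same arc ZQ]
3. ∠LQM = 68°  [△LWQ]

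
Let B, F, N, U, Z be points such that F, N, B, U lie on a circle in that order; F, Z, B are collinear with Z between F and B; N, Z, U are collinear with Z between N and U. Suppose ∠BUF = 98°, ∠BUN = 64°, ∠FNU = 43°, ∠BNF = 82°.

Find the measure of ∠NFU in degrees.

∠NFU = 103°

1. ∠BFN = 64°  [same arc NB]
2. ∠FBN = 34°  [△FNB]
3. ∠FUN = 34°  [same arc FN]
4. ∠NFU = 103°  [△FNU]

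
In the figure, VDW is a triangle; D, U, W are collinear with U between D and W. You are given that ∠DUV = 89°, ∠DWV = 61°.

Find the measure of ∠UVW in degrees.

1. ∠VUW = 91°  [linear pair at U on DW]
2. ∠UWV = 61°  [U on ray WD]
3. ∠UVW = 28°  [△VUW]

∠UVW = 28°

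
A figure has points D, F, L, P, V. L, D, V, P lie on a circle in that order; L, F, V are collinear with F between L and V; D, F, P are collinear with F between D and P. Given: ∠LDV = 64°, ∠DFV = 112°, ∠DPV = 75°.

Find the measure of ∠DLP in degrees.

∠DLP = 102°

1. ∠DFL = 68°  [linear pair at F on LV]
2. ∠DLV = 75°  [same arc DV]
3. ∠LDP = 37°  [△LFD]
4. ∠DVL = 41°  [△LDV]
5. ∠DPL = 41°  [same arc LD]
6. ∠DLP = 102°  [△LDP]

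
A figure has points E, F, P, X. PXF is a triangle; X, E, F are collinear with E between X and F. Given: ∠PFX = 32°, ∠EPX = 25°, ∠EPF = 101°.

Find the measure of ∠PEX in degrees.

∠PEX = 133°

1. ∠EFP = 32°  [E on ray FX]
2. ∠FEP = 47°  [△PEF]
3. ∠PEX = 133°  [linear pair at E on XF]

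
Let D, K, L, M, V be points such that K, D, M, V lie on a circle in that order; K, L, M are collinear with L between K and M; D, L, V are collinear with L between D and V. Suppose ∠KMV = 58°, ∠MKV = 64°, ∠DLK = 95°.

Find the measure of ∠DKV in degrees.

1. ∠KDV = 58°  [same arc KV]
2. ∠MDV = 64°  [same arc MV]
3. ∠DLM = 85°  [linear pair at L on KM]
4. ∠DMK = 31°  [△DLM]
5. ∠DVK = 31°  [same arc KD]
6. ∠DKV = 91°  [△KDV]

∠DKV = 91°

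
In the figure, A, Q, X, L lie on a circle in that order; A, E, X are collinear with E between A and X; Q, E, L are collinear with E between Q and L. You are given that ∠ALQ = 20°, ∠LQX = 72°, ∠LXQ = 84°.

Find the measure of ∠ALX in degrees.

∠ALX = 44°

1. ∠AXQ = 20°  [same arc AQ]
2. ∠QLX = 24°  [△QXL]
3. ∠QAX = 24°  [same arc QX]
4. ∠AQX = 136°  [△AQX]
5. ∠ALX = 44°  [cyclic AQXL, opposite ∠Q+∠L]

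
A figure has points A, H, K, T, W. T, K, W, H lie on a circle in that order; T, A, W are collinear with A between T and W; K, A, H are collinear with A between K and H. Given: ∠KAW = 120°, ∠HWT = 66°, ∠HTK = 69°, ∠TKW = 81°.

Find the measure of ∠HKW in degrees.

∠HKW = 15°

1. ∠HAT = 120°  [vertical angles at A]
2. ∠HKT = 66°  [same arc TH]
3. ∠KHT = 45°  [△TKH]
4. ∠HTW = 15°  [△TAH]
5. ∠HKW = 15°  [same arc WH]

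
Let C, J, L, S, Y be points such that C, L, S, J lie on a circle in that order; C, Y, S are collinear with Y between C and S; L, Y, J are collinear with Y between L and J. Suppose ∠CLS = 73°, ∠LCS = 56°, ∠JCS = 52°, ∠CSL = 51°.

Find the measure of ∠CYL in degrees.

∠CYL = 103°

1. ∠JLS = 52°  [same arc SJ]
2. ∠LYS = 77°  [△LYS]
3. ∠CYL = 103°  [linear pair at Y on CS]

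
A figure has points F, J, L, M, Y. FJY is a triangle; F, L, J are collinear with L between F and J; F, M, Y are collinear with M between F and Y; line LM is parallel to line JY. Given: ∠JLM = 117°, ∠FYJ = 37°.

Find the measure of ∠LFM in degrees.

∠LFM = 80°

1. ∠FLM = 63°  [linear pair at L on FJ]
2. ∠FML = 37°  [LM∥JY, corresponding at M]
3. ∠LFM = 80°  [△FLM]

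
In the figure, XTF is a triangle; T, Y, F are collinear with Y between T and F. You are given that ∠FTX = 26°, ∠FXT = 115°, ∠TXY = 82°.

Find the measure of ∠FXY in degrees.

1. ∠TFX = 39°  [△XTF]
2. ∠XTY = 26°  [Y on ray TF]
3. ∠TYX = 72°  [△XTY]
4. ∠XFY = 39°  [Y on ray FT]
5. ∠FYX = 108°  [linear pair at Y on TF]
6. ∠FXY = 33°  [△XYF]

∠FXY = 33°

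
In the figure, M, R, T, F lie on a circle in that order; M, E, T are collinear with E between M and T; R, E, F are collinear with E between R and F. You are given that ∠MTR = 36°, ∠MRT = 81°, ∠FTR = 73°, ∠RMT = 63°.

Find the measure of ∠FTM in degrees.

∠FTM = 37°

1. ∠MFR = 36°  [same arc MR]
2. ∠FMR = 107°  [cyclic MRTF, opposite ∠M+∠T]
3. ∠FRM = 37°  [△MRF]
4. ∠FTM = 37°  [same arc MF]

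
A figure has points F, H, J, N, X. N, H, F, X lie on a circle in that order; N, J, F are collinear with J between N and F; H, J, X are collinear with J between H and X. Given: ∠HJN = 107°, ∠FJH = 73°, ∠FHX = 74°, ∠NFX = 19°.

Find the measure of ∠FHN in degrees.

1. ∠FNX = 74°  [same arc FX]
2. ∠FXN = 87°  [△NFX]
3. ∠FHN = 93°  [cyclic NHFX, opposite ∠H+∠X]

∠FHN = 93°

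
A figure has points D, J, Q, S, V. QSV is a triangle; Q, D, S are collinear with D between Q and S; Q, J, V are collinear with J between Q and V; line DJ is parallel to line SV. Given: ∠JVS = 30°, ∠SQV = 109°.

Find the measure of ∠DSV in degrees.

∠DSV = 41°

1. ∠QVS = 30°  [J on ray VQ]
2. ∠QSV = 41°  [△QSV]
3. ∠DSV = 41°  [D on ray SQ]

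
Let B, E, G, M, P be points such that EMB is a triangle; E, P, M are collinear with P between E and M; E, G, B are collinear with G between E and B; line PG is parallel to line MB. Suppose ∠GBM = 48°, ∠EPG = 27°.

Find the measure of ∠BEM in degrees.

∠BEM = 105°

1. ∠EBM = 48°  [G on ray BE]
2. ∠BME = 27°  [PG∥MB, corresponding at P]
3. ∠BEM = 105°  [△EMB]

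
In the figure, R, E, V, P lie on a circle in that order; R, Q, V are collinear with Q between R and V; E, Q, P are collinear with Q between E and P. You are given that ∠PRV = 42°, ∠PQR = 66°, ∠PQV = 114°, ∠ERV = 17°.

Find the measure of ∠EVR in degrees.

1. ∠PEV = 42°  [same arc VP]
2. ∠EQV = 66°  [vertical angles at Q]
3. ∠EVR = 72°  [△EQV]

∠EVR = 72°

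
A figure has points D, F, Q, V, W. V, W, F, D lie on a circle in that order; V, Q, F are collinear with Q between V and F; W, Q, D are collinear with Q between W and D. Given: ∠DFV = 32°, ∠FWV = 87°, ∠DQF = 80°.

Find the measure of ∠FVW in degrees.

1. ∠DWV = 32°  [same arc VD]
2. ∠VQW = 80°  [vertical angles at Q]
3. ∠FVW = 68°  [△VQW]

∠FVW = 68°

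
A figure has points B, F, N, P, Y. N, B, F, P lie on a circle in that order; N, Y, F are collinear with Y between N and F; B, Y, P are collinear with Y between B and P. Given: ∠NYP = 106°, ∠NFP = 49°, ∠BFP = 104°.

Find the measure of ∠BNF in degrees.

1. ∠BYF = 106°  [vertical angles at Y]
2. ∠NBP = 49°  [same arc NP]
3. ∠BYN = 74°  [linear pair at Y on NF]
4. ∠BNF = 57°  [△NYB]

∠BNF = 57°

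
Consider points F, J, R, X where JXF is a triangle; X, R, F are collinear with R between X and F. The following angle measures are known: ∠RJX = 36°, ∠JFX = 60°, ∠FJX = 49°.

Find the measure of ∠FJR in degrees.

∠FJR = 13°

1. ∠FXJ = 71°  [△JXF]
2. ∠JFR = 60°  [R on ray FX]
3. ∠JXR = 71°  [R on ray XF]
4. ∠JRX = 73°  [△JXR]
5. ∠FRJ = 107°  [linear pair at R on XF]
6. ∠FJR = 13°  [△JRF]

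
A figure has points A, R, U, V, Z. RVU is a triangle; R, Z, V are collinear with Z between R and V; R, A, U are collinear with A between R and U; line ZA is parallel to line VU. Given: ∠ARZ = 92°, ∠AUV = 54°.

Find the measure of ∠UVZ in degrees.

∠UVZ = 34°

1. ∠URV = 92°  [Z on RV, A on RU]
2. ∠RUV = 54°  [A on ray UR]
3. ∠RVU = 34°  [△RVU]
4. ∠UVZ = 34°  [Z on ray VR]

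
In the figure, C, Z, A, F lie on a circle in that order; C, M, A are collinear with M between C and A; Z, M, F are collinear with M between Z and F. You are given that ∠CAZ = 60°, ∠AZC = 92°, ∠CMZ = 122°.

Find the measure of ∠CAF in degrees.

∠CAF = 30°

1. ∠ACZ = 28°  [△CZA]
2. ∠AMF = 122°  [vertical angles at M]
3. ∠AFZ = 28°  [same arc ZA]
4. ∠CAF = 30°  [△AMF]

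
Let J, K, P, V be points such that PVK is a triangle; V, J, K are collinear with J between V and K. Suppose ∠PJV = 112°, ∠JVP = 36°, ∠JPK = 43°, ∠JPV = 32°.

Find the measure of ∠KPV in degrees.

∠KPV = 75°

1. ∠KJP = 68°  [linear pair at J on VK]
2. ∠KVP = 36°  [J on ray VK]
3. ∠JKP = 69°  [△PJK]
4. ∠PKV = 69°  [J on ray KV]
5. ∠KPV = 75°  [△PVK]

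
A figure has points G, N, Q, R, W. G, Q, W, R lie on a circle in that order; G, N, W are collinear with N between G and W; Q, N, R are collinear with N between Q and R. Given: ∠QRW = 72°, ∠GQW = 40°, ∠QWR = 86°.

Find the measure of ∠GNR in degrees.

1. ∠QGW = 72°  [same arc QW]
2. ∠RQW = 22°  [△QWR]
3. ∠GWQ = 68°  [△GQW]
4. ∠RGW = 22°  [same arc WR]
5. ∠GRQ = 68°  [same arc GQ]
6. ∠GNR = 90°  [△GNR]

∠GNR = 90°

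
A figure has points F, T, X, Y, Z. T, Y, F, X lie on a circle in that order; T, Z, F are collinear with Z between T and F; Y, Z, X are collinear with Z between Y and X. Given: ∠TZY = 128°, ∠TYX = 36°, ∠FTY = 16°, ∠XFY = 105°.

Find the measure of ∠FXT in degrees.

1. ∠TFX = 36°  [same arc TX]
2. ∠FXY = 16°  [same arc YF]
3. ∠FYX = 59°  [△YFX]
4. ∠FTX = 59°  [same arc FX]
5. ∠FXT = 85°  [△TFX]

∠FXT = 85°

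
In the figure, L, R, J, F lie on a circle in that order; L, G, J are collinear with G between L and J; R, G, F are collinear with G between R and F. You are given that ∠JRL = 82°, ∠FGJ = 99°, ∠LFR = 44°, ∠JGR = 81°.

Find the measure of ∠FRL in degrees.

1. ∠JFL = 98°  [cyclic LRJF, opposite ∠R+∠F]
2. ∠FGL = 81°  [linear pair at G on LJ]
3. ∠FLJ = 55°  [△LGF]
4. ∠FJL = 27°  [△LJF]
5. ∠FRL = 27°  [same arc LF]

∠FRL = 27°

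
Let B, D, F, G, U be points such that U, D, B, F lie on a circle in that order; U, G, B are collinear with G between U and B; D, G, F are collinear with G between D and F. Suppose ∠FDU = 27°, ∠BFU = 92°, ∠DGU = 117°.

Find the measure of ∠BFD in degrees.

∠BFD = 36°

1. ∠FBU = 27°  [same arc UF]
2. ∠BGF = 117°  [vertical angles at G]
3. ∠BFD = 36°  [△BGF]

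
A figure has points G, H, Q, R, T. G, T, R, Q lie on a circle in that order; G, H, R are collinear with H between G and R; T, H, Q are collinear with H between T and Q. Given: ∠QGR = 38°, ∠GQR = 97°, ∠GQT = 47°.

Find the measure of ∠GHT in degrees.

1. ∠QTR = 38°  [same arc RQ]
2. ∠GRT = 47°  [same arc GT]
3. ∠RHT = 95°  [△THR]
4. ∠GHT = 85°  [linear pair at H on GR]

∠GHT = 85°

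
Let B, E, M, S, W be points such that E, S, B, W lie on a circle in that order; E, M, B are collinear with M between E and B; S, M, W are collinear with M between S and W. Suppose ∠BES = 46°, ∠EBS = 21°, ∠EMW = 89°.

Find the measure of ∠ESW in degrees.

∠ESW = 43°

1. ∠BWS = 46°  [same arc SB]
2. ∠BMW = 91°  [linear pair at M on EB]
3. ∠EBW = 43°  [△BMW]
4. ∠ESW = 43°  [same arc EW]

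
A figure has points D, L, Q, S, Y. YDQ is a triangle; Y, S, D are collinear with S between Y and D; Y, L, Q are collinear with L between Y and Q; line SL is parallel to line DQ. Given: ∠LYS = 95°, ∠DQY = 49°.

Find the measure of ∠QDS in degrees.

∠QDS = 36°

1. ∠DYQ = 95°  [S on YD, L on YQ]
2. ∠QDY = 36°  [△YDQ]
3. ∠QDS = 36°  [S on ray DY]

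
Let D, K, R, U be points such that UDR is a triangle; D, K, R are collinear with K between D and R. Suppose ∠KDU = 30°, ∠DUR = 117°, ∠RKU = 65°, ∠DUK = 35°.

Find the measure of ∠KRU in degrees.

∠KRU = 33°

1. ∠RDU = 30°  [K on ray DR]
2. ∠DRU = 33°  [△UDR]
3. ∠KRU = 33°  [K on ray RD]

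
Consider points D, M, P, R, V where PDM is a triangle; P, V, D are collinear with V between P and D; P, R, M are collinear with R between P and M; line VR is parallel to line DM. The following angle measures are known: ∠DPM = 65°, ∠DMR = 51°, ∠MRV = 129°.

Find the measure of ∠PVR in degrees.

∠PVR = 64°

1. ∠RPV = 65°  [V on PD, R on PM]
2. ∠PRV = 51°  [linear pair at R on PM]
3. ∠PVR = 64°  [△PVR]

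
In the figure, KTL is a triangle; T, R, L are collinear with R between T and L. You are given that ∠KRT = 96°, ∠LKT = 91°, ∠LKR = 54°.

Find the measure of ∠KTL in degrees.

1. ∠KRL = 84°  [linear pair at R on TL]
2. ∠KLR = 42°  [△KRL]
3. ∠KLT = 42°  [R on ray LT]
4. ∠KTL = 47°  [△KTL]

∠KTL = 47°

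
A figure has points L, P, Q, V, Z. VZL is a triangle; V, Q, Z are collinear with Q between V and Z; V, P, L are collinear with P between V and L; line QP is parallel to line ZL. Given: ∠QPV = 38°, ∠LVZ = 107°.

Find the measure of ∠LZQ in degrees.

∠LZQ = 35°

1. ∠VLZ = 38°  [QP∥ZL, corresponding at P]
2. ∠LZV = 35°  [△VZL]
3. ∠LZQ = 35°  [Q on ray ZV]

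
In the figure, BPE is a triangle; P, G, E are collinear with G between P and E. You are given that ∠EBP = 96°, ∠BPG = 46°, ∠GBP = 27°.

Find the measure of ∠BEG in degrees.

∠BEG = 38°

1. ∠BPE = 46°  [G on ray PE]
2. ∠BEP = 38°  [△BPE]
3. ∠BEG = 38°  [G on ray EP]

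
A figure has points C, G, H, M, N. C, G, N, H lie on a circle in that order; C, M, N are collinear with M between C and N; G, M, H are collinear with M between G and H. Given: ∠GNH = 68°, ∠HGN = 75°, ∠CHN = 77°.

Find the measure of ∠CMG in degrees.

1. ∠GHN = 37°  [△GNH]
2. ∠HCN = 75°  [same arc NH]
3. ∠CNH = 28°  [△CNH]
4. ∠GCN = 37°  [same arc GN]
5. ∠CGH = 28°  [same arc CH]
6. ∠CMG = 115°  [△CMG]

∠CMG = 115°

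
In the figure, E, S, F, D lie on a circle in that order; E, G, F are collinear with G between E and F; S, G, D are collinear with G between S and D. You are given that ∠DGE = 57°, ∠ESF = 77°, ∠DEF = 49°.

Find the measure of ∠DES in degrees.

∠DES = 78°

1. ∠DGF = 123°  [linear pair at G on EF]
2. ∠EDF = 103°  [cyclic ESFD, opposite ∠S+∠D]
3. ∠DSF = 49°  [same arc FD]
4. ∠DFE = 28°  [△EFD]
5. ∠FDS = 29°  [△FGD]
6. ∠DFS = 102°  [△SFD]
7. ∠DES = 78°  [cyclic ESFD, opposite ∠E+∠F]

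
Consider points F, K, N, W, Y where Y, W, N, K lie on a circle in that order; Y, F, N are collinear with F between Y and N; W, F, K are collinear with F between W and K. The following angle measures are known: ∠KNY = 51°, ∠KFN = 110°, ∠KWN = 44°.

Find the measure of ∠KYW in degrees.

∠KYW = 63°

1. ∠NKW = 19°  [△NFK]
2. ∠KNW = 117°  [△WNK]
3. ∠KYW = 63°  [cyclic YWNK, opposite ∠Y+∠N]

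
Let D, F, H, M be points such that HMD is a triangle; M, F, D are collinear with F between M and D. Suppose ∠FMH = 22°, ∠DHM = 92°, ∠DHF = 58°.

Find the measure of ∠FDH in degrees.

1. ∠DMH = 22°  [F on ray MD]
2. ∠HDM = 66°  [△HMD]
3. ∠FDH = 66°  [F on ray DM]

∠FDH = 66°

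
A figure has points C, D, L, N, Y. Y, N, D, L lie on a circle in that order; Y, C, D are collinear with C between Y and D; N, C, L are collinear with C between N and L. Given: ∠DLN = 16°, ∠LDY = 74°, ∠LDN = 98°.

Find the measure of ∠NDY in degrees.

1. ∠LNY = 74°  [same arc YL]
2. ∠LYN = 82°  [cyclic YNDL, opposite ∠Y+∠D]
3. ∠NLY = 24°  [△YNL]
4. ∠NDY = 24°  [same arc YN]

∠NDY = 24°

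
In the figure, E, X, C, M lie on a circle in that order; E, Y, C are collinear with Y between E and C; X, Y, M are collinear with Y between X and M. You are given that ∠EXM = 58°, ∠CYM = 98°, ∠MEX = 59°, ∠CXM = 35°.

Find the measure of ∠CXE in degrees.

1. ∠ECM = 58°  [same arc EM]
2. ∠CEM = 35°  [same arc CM]
3. ∠CME = 87°  [△ECM]
4. ∠CXE = 93°  [cyclic EXCM, opposite ∠X+∠M]

∠CXE = 93°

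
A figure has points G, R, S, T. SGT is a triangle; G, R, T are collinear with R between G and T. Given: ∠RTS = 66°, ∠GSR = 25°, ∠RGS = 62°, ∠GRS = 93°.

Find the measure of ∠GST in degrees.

∠GST = 52°

1. ∠GTS = 66°  [R on ray TG]
2. ∠SGT = 62°  [R on ray GT]
3. ∠GST = 52°  [△SGT]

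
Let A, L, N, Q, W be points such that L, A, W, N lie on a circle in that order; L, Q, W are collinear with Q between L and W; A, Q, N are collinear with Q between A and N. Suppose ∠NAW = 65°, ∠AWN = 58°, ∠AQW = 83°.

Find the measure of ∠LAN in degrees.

∠LAN = 26°

1. ∠NLW = 65°  [same arc WN]
2. ∠ALN = 122°  [cyclic LAWN, opposite ∠L+∠W]
3. ∠LQN = 83°  [vertical angles at Q]
4. ∠ANL = 32°  [△LQN]
5. ∠LAN = 26°  [△LAN]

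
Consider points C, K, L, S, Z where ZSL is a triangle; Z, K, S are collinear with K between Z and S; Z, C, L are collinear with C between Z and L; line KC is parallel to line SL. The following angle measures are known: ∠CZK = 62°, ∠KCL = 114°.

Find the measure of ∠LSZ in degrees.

∠LSZ = 52°

1. ∠KCZ = 66°  [linear pair at C on ZL]
2. ∠CKZ = 52°  [△ZKC]
3. ∠LSZ = 52°  [KC∥SL, corresponding at K]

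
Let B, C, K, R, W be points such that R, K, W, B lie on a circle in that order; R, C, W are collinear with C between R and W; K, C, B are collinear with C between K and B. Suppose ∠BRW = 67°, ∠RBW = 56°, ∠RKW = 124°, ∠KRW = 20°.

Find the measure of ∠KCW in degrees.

∠KCW = 77°

1. ∠BKW = 67°  [same arc WB]
2. ∠KWR = 36°  [△RKW]
3. ∠KCW = 77°  [△KCW]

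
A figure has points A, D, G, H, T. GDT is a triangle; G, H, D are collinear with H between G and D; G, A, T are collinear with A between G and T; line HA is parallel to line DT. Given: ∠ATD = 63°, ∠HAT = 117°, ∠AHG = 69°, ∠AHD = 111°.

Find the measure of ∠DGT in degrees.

∠DGT = 48°

1. ∠DTG = 63°  [A on ray TG]
2. ∠GDT = 69°  [HA∥DT, corresponding at H]
3. ∠DGT = 48°  [△GDT]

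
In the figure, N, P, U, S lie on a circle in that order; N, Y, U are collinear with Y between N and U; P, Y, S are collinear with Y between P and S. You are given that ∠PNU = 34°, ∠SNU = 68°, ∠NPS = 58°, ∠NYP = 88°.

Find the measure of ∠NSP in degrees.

1. ∠SPU = 68°  [same arc US]
2. ∠PYU = 92°  [linear pair at Y on NU]
3. ∠NUP = 20°  [△PYU]
4. ∠NSP = 20°  [same arc NP]

∠NSP = 20°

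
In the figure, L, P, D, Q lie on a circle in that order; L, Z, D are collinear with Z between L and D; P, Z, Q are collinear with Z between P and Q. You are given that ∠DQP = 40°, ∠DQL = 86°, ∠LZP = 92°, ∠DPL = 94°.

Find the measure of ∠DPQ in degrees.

1. ∠DLP = 40°  [same arc PD]
2. ∠DZP = 88°  [linear pair at Z on LD]
3. ∠LDP = 46°  [△LPD]
4. ∠DPQ = 46°  [△PZD]

∠DPQ = 46°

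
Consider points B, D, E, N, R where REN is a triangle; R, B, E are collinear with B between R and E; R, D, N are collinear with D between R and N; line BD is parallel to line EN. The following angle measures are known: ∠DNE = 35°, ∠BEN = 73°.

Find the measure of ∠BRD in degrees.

1. ∠ENR = 35°  [D on ray NR]
2. ∠NER = 73°  [B on ray ER]
3. ∠ERN = 72°  [△REN]
4. ∠BRD = 72°  [B on RE, D on RN]

∠BRD = 72°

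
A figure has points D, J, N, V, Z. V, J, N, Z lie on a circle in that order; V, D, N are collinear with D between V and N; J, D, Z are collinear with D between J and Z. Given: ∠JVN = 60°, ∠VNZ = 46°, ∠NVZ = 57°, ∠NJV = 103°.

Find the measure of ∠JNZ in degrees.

1. ∠JZN = 60°  [same arc JN]
2. ∠NJZ = 57°  [same arc NZ]
3. ∠JNZ = 63°  [△JNZ]

∠JNZ = 63°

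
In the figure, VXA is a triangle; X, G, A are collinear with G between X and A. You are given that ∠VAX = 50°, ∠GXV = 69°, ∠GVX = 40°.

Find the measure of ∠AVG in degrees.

∠AVG = 21°

1. ∠GAV = 50°  [G on ray AX]
2. ∠VGX = 71°  [△VXG]
3. ∠AGV = 109°  [linear pair at G on XA]
4. ∠AVG = 21°  [△VGA]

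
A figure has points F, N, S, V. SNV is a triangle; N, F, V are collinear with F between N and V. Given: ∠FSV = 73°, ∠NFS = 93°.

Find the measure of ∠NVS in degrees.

1. ∠SFV = 87°  [linear pair at F on NV]
2. ∠FVS = 20°  [△SFV]
3. ∠NVS = 20°  [F on ray VN]

∠NVS = 20°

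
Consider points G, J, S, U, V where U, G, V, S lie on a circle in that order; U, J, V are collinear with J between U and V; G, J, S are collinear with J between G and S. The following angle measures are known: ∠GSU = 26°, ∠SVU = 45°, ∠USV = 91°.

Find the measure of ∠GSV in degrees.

1. ∠GVU = 26°  [same arc UG]
2. ∠UGV = 89°  [cyclic UGVS, opposite ∠G+∠S]
3. ∠GUV = 65°  [△UGV]
4. ∠GSV = 65°  [same arc GV]

∠GSV = 65°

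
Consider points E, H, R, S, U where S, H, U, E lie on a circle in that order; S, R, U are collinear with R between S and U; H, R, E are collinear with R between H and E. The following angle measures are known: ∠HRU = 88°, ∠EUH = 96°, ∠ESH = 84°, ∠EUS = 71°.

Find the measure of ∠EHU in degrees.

1. ∠ERS = 88°  [vertical angles at R]
2. ∠ERU = 92°  [linear pair at R on SU]
3. ∠HEU = 17°  [△URE]
4. ∠EHU = 67°  [△HUE]

∠EHU = 67°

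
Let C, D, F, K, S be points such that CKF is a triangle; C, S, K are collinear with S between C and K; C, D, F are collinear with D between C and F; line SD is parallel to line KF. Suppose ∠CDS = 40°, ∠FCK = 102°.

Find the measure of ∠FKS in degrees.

1. ∠CFK = 40°  [SD∥KF, corresponding at D]
2. ∠CKF = 38°  [△CKF]
3. ∠FKS = 38°  [S on ray KC]

∠FKS = 38°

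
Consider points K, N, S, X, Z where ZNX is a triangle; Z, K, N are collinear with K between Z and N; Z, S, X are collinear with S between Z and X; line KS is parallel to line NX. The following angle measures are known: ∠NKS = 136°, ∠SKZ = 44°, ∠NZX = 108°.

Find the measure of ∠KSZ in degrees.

∠KSZ = 28°

1. ∠XNZ = 44°  [KS∥NX, corresponding at K]
2. ∠NXZ = 28°  [△ZNX]
3. ∠KSZ = 28°  [KS∥NX, corresponding at S]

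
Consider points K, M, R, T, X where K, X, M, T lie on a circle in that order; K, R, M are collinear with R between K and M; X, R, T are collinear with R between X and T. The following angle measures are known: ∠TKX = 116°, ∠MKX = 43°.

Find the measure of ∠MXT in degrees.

∠MXT = 73°

1. ∠TMX = 64°  [cyclic KXMT, opposite ∠K+∠M]
2. ∠MTX = 43°  [same arc XM]
3. ∠MXT = 73°  [△XMT]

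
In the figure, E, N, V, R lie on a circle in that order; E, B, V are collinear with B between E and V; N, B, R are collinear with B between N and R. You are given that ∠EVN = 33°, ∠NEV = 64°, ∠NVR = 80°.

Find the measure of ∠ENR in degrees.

∠ENR = 47°

1. ∠ERN = 33°  [same arc EN]
2. ∠NER = 100°  [cyclic ENVR, opposite ∠E+∠V]
3. ∠ENR = 47°  [△ENR]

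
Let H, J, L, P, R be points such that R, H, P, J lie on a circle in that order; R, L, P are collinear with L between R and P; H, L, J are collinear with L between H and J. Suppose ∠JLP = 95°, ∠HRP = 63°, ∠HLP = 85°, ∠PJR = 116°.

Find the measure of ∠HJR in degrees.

1. ∠PHR = 64°  [cyclic RHPJ, opposite ∠H+∠J]
2. ∠HPR = 53°  [△RHP]
3. ∠HJR = 53°  [same arc RH]

∠HJR = 53°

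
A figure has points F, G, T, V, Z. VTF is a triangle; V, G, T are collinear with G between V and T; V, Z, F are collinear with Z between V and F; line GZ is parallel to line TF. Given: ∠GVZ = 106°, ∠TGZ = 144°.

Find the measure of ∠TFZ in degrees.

∠TFZ = 38°

1. ∠VGZ = 36°  [linear pair at G on VT]
2. ∠GZV = 38°  [△VGZ]
3. ∠FZG = 142°  [linear pair at Z on VF]
4. ∠TFZ = 38°  [GZ∥TF, co-interior at F–Z]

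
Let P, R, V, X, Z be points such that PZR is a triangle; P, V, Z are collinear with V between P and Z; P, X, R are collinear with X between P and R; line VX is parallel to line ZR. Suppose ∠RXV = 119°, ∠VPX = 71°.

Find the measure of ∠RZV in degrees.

1. ∠PXV = 61°  [linear pair at X on PR]
2. ∠PVX = 48°  [△PVX]
3. ∠XVZ = 132°  [linear pair at V on PZ]
4. ∠RZV = 48°  [VX∥ZR, co-interior at Z–V]

∠RZV = 48°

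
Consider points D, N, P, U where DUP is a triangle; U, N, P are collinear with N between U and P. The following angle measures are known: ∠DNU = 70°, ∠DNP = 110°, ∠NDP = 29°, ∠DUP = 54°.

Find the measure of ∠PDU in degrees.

∠PDU = 85°

1. ∠DPN = 41°  [△DNP]
2. ∠DPU = 41°  [N on ray PU]
3. ∠PDU = 85°  [△DUP]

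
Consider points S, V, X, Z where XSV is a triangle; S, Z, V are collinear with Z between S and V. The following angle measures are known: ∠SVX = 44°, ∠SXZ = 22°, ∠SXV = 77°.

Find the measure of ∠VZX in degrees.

1. ∠VSX = 59°  [△XSV]
2. ∠XSZ = 59°  [Z on ray SV]
3. ∠SZX = 99°  [△XSZ]
4. ∠VZX = 81°  [linear pair at Z on SV]

∠VZX = 81°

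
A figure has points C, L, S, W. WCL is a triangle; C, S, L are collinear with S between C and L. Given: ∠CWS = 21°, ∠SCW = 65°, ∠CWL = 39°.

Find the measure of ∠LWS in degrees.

1. ∠CSW = 94°  [△WCS]
2. ∠LCW = 65°  [S on ray CL]
3. ∠CLW = 76°  [△WCL]
4. ∠LSW = 86°  [linear pair at S on CL]
5. ∠SLW = 76°  [S on ray LC]
6. ∠LWS = 18°  [△WSL]

∠LWS = 18°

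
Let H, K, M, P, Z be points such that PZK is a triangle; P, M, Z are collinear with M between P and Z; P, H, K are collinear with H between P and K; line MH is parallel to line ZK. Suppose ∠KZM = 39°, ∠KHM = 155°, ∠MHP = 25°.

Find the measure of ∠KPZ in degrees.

∠KPZ = 116°

1. ∠KZP = 39°  [M on ray ZP]
2. ∠PKZ = 25°  [MH∥ZK, corresponding at H]
3. ∠KPZ = 116°  [△PZK]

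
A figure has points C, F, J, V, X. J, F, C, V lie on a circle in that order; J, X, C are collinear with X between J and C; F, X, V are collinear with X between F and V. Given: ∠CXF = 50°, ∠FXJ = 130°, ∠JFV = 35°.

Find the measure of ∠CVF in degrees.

1. ∠CXV = 130°  [vertical angles at X]
2. ∠JCV = 35°  [same arc JV]
3. ∠CVF = 15°  [△CXV]

∠CVF = 15°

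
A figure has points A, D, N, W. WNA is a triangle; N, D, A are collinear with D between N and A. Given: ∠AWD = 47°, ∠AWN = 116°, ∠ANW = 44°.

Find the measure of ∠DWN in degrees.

1. ∠NAW = 20°  [△WNA]
2. ∠DNW = 44°  [D on ray NA]
3. ∠DAW = 20°  [D on ray AN]
4. ∠ADW = 113°  [△WDA]
5. ∠NDW = 67°  [linear pair at D on NA]
6. ∠DWN = 69°  [△WND]

∠DWN = 69°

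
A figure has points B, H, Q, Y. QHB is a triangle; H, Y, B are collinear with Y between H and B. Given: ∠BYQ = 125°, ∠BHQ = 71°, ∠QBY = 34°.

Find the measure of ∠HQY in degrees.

∠HQY = 54°

1. ∠HYQ = 55°  [linear pair at Y on HB]
2. ∠QHY = 71°  [Y on ray HB]
3. ∠HQY = 54°  [△QHY]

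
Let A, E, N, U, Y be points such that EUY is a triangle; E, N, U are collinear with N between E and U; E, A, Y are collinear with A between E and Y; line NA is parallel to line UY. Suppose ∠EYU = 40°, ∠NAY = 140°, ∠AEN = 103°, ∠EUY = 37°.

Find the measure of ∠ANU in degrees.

∠ANU = 143°

1. ∠EAN = 40°  [NA∥UY, corresponding at A]
2. ∠ANE = 37°  [△ENA]
3. ∠ANU = 143°  [linear pair at N on EU]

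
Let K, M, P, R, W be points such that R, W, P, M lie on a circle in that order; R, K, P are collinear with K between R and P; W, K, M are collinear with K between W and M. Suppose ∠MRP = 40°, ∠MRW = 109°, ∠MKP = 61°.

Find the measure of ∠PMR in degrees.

∠PMR = 90°

1. ∠MWP = 40°  [same arc PM]
2. ∠MPW = 71°  [cyclic RWPM, opposite ∠R+∠P]
3. ∠PMW = 69°  [△WPM]
4. ∠MPR = 50°  [△PKM]
5. ∠PMR = 90°  [△RPM]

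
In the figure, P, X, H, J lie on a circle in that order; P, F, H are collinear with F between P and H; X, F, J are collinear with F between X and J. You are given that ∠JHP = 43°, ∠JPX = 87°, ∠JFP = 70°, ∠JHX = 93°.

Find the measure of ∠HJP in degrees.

∠HJP = 77°

1. ∠JXP = 43°  [same arc PJ]
2. ∠PJX = 50°  [△PXJ]
3. ∠HPJ = 60°  [△PFJ]
4. ∠HJP = 77°  [△PHJ]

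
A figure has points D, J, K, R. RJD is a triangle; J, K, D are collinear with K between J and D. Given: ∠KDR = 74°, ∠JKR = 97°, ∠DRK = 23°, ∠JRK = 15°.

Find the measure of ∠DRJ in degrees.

∠DRJ = 38°

1. ∠JDR = 74°  [K on ray DJ]
2. ∠KJR = 68°  [△RJK]
3. ∠DJR = 68°  [K on ray JD]
4. ∠DRJ = 38°  [△RJD]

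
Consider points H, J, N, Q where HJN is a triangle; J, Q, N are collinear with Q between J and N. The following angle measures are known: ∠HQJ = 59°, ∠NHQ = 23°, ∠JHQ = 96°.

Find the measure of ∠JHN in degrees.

∠JHN = 119°

1. ∠HJQ = 25°  [△HJQ]
2. ∠HQN = 121°  [linear pair at Q on JN]
3. ∠HNQ = 36°  [△HQN]
4. ∠HJN = 25°  [Q on ray JN]
5. ∠HNJ = 36°  [Q on ray NJ]
6. ∠JHN = 119°  [△HJN]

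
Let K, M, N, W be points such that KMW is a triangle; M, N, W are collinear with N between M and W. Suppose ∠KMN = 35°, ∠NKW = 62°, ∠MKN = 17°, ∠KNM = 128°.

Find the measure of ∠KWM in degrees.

1. ∠KNW = 52°  [linear pair at N on MW]
2. ∠KWN = 66°  [△KNW]
3. ∠KWM = 66°  [N on ray WM]

∠KWM = 66°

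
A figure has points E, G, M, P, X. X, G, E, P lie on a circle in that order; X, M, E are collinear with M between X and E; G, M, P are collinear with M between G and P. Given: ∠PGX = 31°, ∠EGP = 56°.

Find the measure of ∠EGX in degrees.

∠EGX = 87°

1. ∠PEX = 31°  [same arc XP]
2. ∠EXP = 56°  [same arc EP]
3. ∠EPX = 93°  [△XEP]
4. ∠EGX = 87°  [cyclic XGEP, opposite ∠G+∠P]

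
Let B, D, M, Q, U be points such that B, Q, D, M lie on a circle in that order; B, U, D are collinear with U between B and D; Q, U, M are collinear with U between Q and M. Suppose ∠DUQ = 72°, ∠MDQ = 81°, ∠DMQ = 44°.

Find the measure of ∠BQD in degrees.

∠BQD = 83°

1. ∠DQM = 55°  [△QDM]
2. ∠DBQ = 44°  [same arc QD]
3. ∠BDQ = 53°  [△QUD]
4. ∠BQD = 83°  [△BQD]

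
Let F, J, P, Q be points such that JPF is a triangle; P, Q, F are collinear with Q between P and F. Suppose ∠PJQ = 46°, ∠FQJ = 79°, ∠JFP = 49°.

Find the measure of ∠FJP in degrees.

∠FJP = 98°

1. ∠JQP = 101°  [linear pair at Q on PF]
2. ∠JPQ = 33°  [△JPQ]
3. ∠FPJ = 33°  [Q on ray PF]
4. ∠FJP = 98°  [△JPF]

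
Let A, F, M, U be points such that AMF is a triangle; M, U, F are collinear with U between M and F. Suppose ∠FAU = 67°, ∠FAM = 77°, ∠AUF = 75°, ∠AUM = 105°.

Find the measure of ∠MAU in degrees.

1. ∠AFU = 38°  [△AUF]
2. ∠AFM = 38°  [U on ray FM]
3. ∠AMF = 65°  [△AMF]
4. ∠AMU = 65°  [U on ray MF]
5. ∠MAU = 10°  [△AMU]

∠MAU = 10°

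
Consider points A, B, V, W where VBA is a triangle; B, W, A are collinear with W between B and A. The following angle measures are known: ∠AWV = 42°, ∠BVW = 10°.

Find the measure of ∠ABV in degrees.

∠ABV = 32°

1. ∠BWV = 138°  [linear pair at W on BA]
2. ∠VBW = 32°  [△VBW]
3. ∠ABV = 32°  [W on ray BA]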